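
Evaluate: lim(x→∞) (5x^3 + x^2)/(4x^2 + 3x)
This is an ∞/∞ indeterminate form.

Apply L'Hôpital's rule: differentiate numerator and denominator separately.
  f(x) = 5·x^3 + x^2   ⇒   f'(x) = 15·x^2 + 2·x
  g(x) = 4·x^2 + 3·x   ⇒   g'(x) = 8·x + 3
  lim(x→∞) f'(x)/g'(x) = lim(x→∞) (15·x^2 + 2·x)/(8·x + 3)
  = ∞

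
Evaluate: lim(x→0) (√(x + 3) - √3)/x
This is a standard limit.

Factor or rationalize the expression:
  lim(x→0) (√(x + 3) - √3)/x = sqrt(3)/6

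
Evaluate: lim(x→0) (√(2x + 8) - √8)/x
This is a standard limit.

Factor or rationalize the expression:
  lim(x→0) (√(2x + 8) - √8)/x = sqrt(2)/4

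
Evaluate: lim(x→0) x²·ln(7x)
This is a 0·∞ indeterminate form.

Rewrite 0·∞ as a quotient (0/0 or ∞/∞ form), then apply L'Hôpital's rule:
  lim(x→0) x²·ln(7x) = 0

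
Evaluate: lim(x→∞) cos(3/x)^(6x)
This is an exponential indeterminate form.

For exponential indeterminate forms, take the natural log:
  Let L = lim(x→∞) cos(3/x)^(6x)
  Then ln(L) = lim(x→∞) [exponent × ln(base)]
  Evaluate using L'Hôpital or standard limits, then exponentiate.
  L = 1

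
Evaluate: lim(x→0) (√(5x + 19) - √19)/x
This is a standard limit.

Factor or rationalize the expression:
  lim(x→0) (√(5x + 19) - √19)/x = 5·sqrt(19)/38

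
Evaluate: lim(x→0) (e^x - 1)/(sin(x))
This is a 0/0 indeterminate form.

Apply L'Hôpital's rule: differentiate numerator and denominator separately.
  f(x) = e^(x) - 1   ⇒   f'(x) = e^(x)
  g(x) = sin(x)   ⇒   g'(x) = cos(x)
  lim(x→0) f'(x)/g'(x) = lim(x→0) (e^(x))/(cos(x))
  = 1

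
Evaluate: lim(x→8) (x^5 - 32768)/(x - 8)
This is a standard limit.

Factor or rationalize the expression:
  lim(x→8) (x^5 - 32768)/(x - 8) = 20480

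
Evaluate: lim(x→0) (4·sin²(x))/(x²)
This is a 0/0 indeterminate form.

Apply L'Hôpital's rule: differentiate numerator and denominator separately.
  f(x) = 4·sin(x)^2   ⇒   f'(x) = 8·sin(x)·cos(x)
  g(x) = x^2   ⇒   g'(x) = 2·x
  lim(x→0) f'(x)/g'(x) = lim(x→0) (8·sin(x)·cos(x))/(2·x)
  = 4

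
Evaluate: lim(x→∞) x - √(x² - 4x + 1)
This is an ∞-∞ indeterminate form.

Combine fractions or rationalize to convert ∞-∞ to 0/0 form:
  lim(x→∞) x - √(x² - 4x + 1) = 2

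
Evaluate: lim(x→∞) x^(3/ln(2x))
This is an exponential indeterminate form.

For exponential indeterminate forms, take the natural log:
  Let L = lim(x→∞) x^(3/ln(2x))
  Then ln(L) = lim(x→∞) [exponent × ln(base)]
  Evaluate using L'Hôpital or standard limits, then exponentiate.
  L = e^(3)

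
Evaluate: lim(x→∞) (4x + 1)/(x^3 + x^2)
This is an ∞/∞ indeterminate form.

Apply L'Hôpital's rule: differentiate numerator and denominator separately.
  f(x) = 4·x + 1   ⇒   f'(x) = 4
  g(x) = x^3 + x^2   ⇒   g'(x) = 3·x^2 + 2·x
  lim(x→∞) f'(x)/g'(x) = lim(x→∞) (4)/(3·x^2 + 2·x)
  = 0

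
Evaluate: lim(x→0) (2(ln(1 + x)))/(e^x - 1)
This is a 0/0 indeterminate form.

Apply L'Hôpital's rule: differentiate numerator and denominator separately.
  f(x) = 2·ln(x + 1)   ⇒   f'(x) = 2/(x + 1)
  g(x) = e^(x) - 1   ⇒   g'(x) = e^(x)
  lim(x→0) f'(x)/g'(x) = lim(x→0) (2/(x + 1))/(e^(x))
  = 2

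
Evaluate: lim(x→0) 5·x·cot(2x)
This is a 0·∞ indeterminate form.

Rewrite 0·∞ as a quotient (0/0 or ∞/∞ form), then apply L'Hôpital's rule:
  lim(x→0) 5·x·cot(2x) = 5/2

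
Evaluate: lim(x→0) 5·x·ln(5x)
This is a 0·∞ indeterminate form.

Rewrite 0·∞ as a quotient (0/0 or ∞/∞ form), then apply L'Hôpital's rule:
  lim(x→0) 5·x·ln(5x) = 0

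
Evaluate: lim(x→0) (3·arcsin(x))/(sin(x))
This is a 0/0 indeterminate form.

Apply L'Hôpital's rule: differentiate numerator and denominator separately.
  f(x) = 3·asin(x)   ⇒   f'(x) = 3/sqrt(1 - x^2)
  g(x) = sin(x)   ⇒   g'(x) = cos(x)
  lim(x→0) f'(x)/g'(x) = lim(x→0) (3/sqrt(1 - x^2))/(cos(x))
  = 3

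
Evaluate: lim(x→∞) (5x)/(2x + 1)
This is an ∞/∞ indeterminate form.

Apply L'Hôpital's rule: differentiate numerator and denominator separately.
  f(x) = 5·x   ⇒   f'(x) = 5
  g(x) = 2·x + 1   ⇒   g'(x) = 2
  lim(x→∞) f'(x)/g'(x) = lim(x→∞) (5)/(2)
  = 5/2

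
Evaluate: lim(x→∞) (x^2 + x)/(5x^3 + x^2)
This is an ∞/∞ indeterminate form.

Apply L'Hôpital's rule: differentiate numerator and denominator separately.
  f(x) = x^2 + x   ⇒   f'(x) = 2·x + 1
  g(x) = 5·x^3 + x^2   ⇒   g'(x) = 15·x^2 + 2·x
  lim(x→∞) f'(x)/g'(x) = lim(x→∞) (2·x + 1)/(15·x^2 + 2·x)
  = 0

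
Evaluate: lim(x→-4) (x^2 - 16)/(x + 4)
This is a standard limit.

Factor or rationalize the expression:
  lim(x→-4) (x^2 - 16)/(x + 4) = -8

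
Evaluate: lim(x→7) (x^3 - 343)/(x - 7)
This is a standard limit.

Factor or rationalize the expression:
  lim(x→7) (x^3 - 343)/(x - 7) = 147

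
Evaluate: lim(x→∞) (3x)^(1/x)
This is an exponential indeterminate form.

For exponential indeterminate forms, take the natural log:
  Let L = lim(x→∞) (3x)^(1/x)
  Then ln(L) = lim(x→∞) [exponent × ln(base)]
  Evaluate using L'Hôpital or standard limits, then exponentiate.
  L = 1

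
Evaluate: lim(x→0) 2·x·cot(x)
This is a 0·∞ indeterminate form.

Rewrite 0·∞ as a quotient (0/0 or ∞/∞ form), then apply L'Hôpital's rule:
  lim(x→0) 2·x·cot(x) = 2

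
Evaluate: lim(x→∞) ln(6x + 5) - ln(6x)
This is an ∞-∞ indeterminate form.

Combine fractions or rationalize to convert ∞-∞ to 0/0 form:
  lim(x→∞) ln(6x + 5) - ln(6x) = 0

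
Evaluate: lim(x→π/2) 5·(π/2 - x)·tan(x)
This is a 0·∞ indeterminate form.

Rewrite 0·∞ as a quotient (0/0 or ∞/∞ form), then apply L'Hôpital's rule:
  lim(x→π/2) 5·(π/2 - x)·tan(x) = 5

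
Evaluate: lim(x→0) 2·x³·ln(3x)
This is a 0·∞ indeterminate form.

Rewrite 0·∞ as a quotient (0/0 or ∞/∞ form), then apply L'Hôpital's rule:
  lim(x→0) 2·x³·ln(3x) = 0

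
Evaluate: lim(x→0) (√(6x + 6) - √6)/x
This is a standard limit.

Factor or rationalize the expression:
  lim(x→0) (√(6x + 6) - √6)/x = sqrt(6)/2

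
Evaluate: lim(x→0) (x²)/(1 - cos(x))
This is a 0/0 indeterminate form.

Apply L'Hôpital's rule: differentiate numerator and denominator separately.
  f(x) = x^2   ⇒   f'(x) = 2·x
  g(x) = 1 - cos(x)   ⇒   g'(x) = sin(x)
  lim(x→0) f'(x)/g'(x) = lim(x→0) (2·x)/(sin(x))
  = 2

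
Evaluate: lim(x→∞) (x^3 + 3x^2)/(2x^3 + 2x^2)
This is an ∞/∞ indeterminate form.

Apply L'Hôpital's rule: differentiate numerator and denominator separately.
  f(x) = x^3 + 3·x^2   ⇒   f'(x) = 3·x^2 + 6·x
  g(x) = 2·x^3 + 2·x^2   ⇒   g'(x) = 6·x^2 + 4·x
  lim(x→∞) f'(x)/g'(x) = lim(x→∞) (3·x^2 + 6·x)/(6·x^2 + 4·x)
  = 1/2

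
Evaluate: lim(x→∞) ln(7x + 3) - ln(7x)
This is an ∞-∞ indeterminate form.

Combine fractions or rationalize to convert ∞-∞ to 0/0 form:
  lim(x→∞) ln(7x + 3) - ln(7x) = 0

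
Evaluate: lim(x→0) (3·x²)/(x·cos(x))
This is a 0/0 indeterminate form.

Apply L'Hôpital's rule: differentiate numerator and denominator separately.
  f(x) = 3·x^2   ⇒   f'(x) = 6·x
  g(x) = x·cos(x)   ⇒   g'(x) = -x·sin(x) + cos(x)
  lim(x→0) f'(x)/g'(x) = lim(x→0) (6·x)/(-x·sin(x) + cos(x))
  = 0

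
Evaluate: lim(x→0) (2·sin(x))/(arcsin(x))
This is a 0/0 indeterminate form.

Apply L'Hôpital's rule: differentiate numerator and denominator separately.
  f(x) = 2·sin(x)   ⇒   f'(x) = 2·cos(x)
  g(x) = asin(x)   ⇒   g'(x) = 1/sqrt(1 - x^2)
  lim(x→0) f'(x)/g'(x) = lim(x→0) (2·cos(x))/(1/sqrt(1 - x^2))
  = 2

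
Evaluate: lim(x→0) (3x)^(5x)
This is an exponential indeterminate form.

For exponential indeterminate forms, take the natural log:
  Let L = lim(x→0) (3x)^(5x)
  Then ln(L) = lim(x→0) [exponent × ln(base)]
  Evaluate using L'Hôpital or standard limits, then exponentiate.
  L = 1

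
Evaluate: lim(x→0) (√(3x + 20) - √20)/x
This is a standard limit.

Factor or rationalize the expression:
  lim(x→0) (√(3x + 20) - √20)/x = 3·sqrt(5)/20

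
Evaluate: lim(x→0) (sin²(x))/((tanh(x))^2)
This is a 0/0 indeterminate form.

Apply L'Hôpital's rule: differentiate numerator and denominator separately.
  f(x) = sin(x)^2   ⇒   f'(x) = 2·sin(x)·cos(x)
  g(x) = tanh(x)^2   ⇒   g'(x) = (2 - 2·tanh(x)^2)·tanh(x)
  lim(x→0) f'(x)/g'(x) = lim(x→0) (2·sin(x)·cos(x))/((2 - 2·tanh(x)^2)·tanh(x))
  = 1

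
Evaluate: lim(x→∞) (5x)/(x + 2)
This is an ∞/∞ indeterminate form.

Apply L'Hôpital's rule: differentiate numerator and denominator separately.
  f(x) = 5·x   ⇒   f'(x) = 5
  g(x) = x + 2   ⇒   g'(x) = 1
  lim(x→∞) f'(x)/g'(x) = lim(x→∞) (5)/(1)
  = 5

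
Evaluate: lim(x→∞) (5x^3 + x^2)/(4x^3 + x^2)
This is an ∞/∞ indeterminate form.

Apply L'Hôpital's rule: differentiate numerator and denominator separately.
  f(x) = 5·x^3 + x^2   ⇒   f'(x) = 15·x^2 + 2·x
  g(x) = 4·x^3 + x^2   ⇒   g'(x) = 12·x^2 + 2·x
  lim(x→∞) f'(x)/g'(x) = lim(x→∞) (15·x^2 + 2·x)/(12·x^2 + 2·x)
  = 5/4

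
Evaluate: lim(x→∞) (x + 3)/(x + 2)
This is an ∞/∞ indeterminate form.

Apply L'Hôpital's rule: differentiate numerator and denominator separately.
  f(x) = x + 3   ⇒   f'(x) = 1
  g(x) = x + 2   ⇒   g'(x) = 1
  lim(x→∞) f'(x)/g'(x) = lim(x→∞) (1)/(1)
  = 1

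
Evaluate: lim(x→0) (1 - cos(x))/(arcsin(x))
This is a 0/0 indeterminate form.

Apply L'Hôpital's rule: differentiate numerator and denominator separately.
  f(x) = 1 - cos(x)   ⇒   f'(x) = sin(x)
  g(x) = asin(x)   ⇒   g'(x) = 1/sqrt(1 - x^2)
  lim(x→0) f'(x)/g'(x) = lim(x→0) (sin(x))/(1/sqrt(1 - x^2))
  = 0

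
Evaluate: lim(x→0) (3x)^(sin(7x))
This is an exponential indeterminate form.

For exponential indeterminate forms, take the natural log:
  Let L = lim(x→0) (3x)^(sin(7x))
  Then ln(L) = lim(x→0) [exponent × ln(base)]
  Evaluate using L'Hôpital or standard limits, then exponentiate.
  L = 1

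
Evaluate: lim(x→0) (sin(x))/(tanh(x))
This is a 0/0 indeterminate form.

Apply L'Hôpital's rule: differentiate numerator and denominator separately.
  f(x) = sin(x)   ⇒   f'(x) = cos(x)
  g(x) = tanh(x)   ⇒   g'(x) = 1 - tanh(x)^2
  lim(x→0) f'(x)/g'(x) = lim(x→0) (cos(x))/(1 - tanh(x)^2)
  = 1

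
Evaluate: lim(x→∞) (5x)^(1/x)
This is an exponential indeterminate form.

For exponential indeterminate forms, take the natural log:
  Let L = lim(x→∞) (5x)^(1/x)
  Then ln(L) = lim(x→∞) [exponent × ln(base)]
  Evaluate using L'Hôpital or standard limits, then exponentiate.
  L = 1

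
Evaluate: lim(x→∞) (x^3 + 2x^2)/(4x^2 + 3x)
This is an ∞/∞ indeterminate form.

Apply L'Hôpital's rule: differentiate numerator and denominator separately.
  f(x) = x^3 + 2·x^2   ⇒   f'(x) = 3·x^2 + 4·x
  g(x) = 4·x^2 + 3·x   ⇒   g'(x) = 8·x + 3
  lim(x→∞) f'(x)/g'(x) = lim(x→∞) (3·x^2 + 4·x)/(8·x + 3)
  = ∞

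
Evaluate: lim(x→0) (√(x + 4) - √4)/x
This is a standard limit.

Factor or rationalize the expression:
  lim(x→0) (√(x + 4) - √4)/x = 1/4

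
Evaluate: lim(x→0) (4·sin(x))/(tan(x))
This is a 0/0 indeterminate form.

Apply L'Hôpital's rule: differentiate numerator and denominator separately.
  f(x) = 4·sin(x)   ⇒   f'(x) = 4·cos(x)
  g(x) = tan(x)   ⇒   g'(x) = tan(x)^2 + 1
  lim(x→0) f'(x)/g'(x) = lim(x→0) (4·cos(x))/(tan(x)^2 + 1)
  = 4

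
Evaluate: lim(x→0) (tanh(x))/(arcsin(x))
This is a 0/0 indeterminate form.

Apply L'Hôpital's rule: differentiate numerator and denominator separately.
  f(x) = tanh(x)   ⇒   f'(x) = 1 - tanh(x)^2
  g(x) = asin(x)   ⇒   g'(x) = 1/sqrt(1 - x^2)
  lim(x→0) f'(x)/g'(x) = lim(x→0) (1 - tanh(x)^2)/(1/sqrt(1 - x^2))
  = 1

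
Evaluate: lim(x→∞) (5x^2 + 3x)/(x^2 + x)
This is an ∞/∞ indeterminate form.

Apply L'Hôpital's rule: differentiate numerator and denominator separately.
  f(x) = 5·x^2 + 3·x   ⇒   f'(x) = 10·x + 3
  g(x) = x^2 + x   ⇒   g'(x) = 2·x + 1
  lim(x→∞) f'(x)/g'(x) = lim(x→∞) (10·x + 3)/(2·x + 1)
  = 5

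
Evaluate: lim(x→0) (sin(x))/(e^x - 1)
This is a 0/0 indeterminate form.

Apply L'Hôpital's rule: differentiate numerator and denominator separately.
  f(x) = sin(x)   ⇒   f'(x) = cos(x)
  g(x) = e^(x) - 1   ⇒   g'(x) = e^(x)
  lim(x→0) f'(x)/g'(x) = lim(x→0) (cos(x))/(e^(x))
  = 1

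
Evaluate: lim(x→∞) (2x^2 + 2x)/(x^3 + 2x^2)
This is an ∞/∞ indeterminate form.

Apply L'Hôpital's rule: differentiate numerator and denominator separately.
  f(x) = 2·x^2 + 2·x   ⇒   f'(x) = 4·x + 2
  g(x) = x^3 + 2·x^2   ⇒   g'(x) = 3·x^2 + 4·x
  lim(x→∞) f'(x)/g'(x) = lim(x→∞) (4·x + 2)/(3·x^2 + 4·x)
  = 0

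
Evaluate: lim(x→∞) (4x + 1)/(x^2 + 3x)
This is an ∞/∞ indeterminate form.

Apply L'Hôpital's rule: differentiate numerator and denominator separately.
  f(x) = 4·x + 1   ⇒   f'(x) = 4
  g(x) = x^2 + 3·x   ⇒   g'(x) = 2·x + 3
  lim(x→∞) f'(x)/g'(x) = lim(x→∞) (4)/(2·x + 3)
  = 0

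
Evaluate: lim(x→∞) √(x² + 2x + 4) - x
This is an ∞-∞ indeterminate form.

Combine fractions or rationalize to convert ∞-∞ to 0/0 form:
  lim(x→∞) √(x² + 2x + 4) - x = 1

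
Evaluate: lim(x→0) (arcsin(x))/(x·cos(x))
This is a 0/0 indeterminate form.

Apply L'Hôpital's rule: differentiate numerator and denominator separately.
  f(x) = asin(x)   ⇒   f'(x) = 1/sqrt(1 - x^2)
  g(x) = x·cos(x)   ⇒   g'(x) = -x·sin(x) + cos(x)
  lim(x→0) f'(x)/g'(x) = lim(x→0) (1/sqrt(1 - x^2))/(-x·sin(x) + cos(x))
  = 1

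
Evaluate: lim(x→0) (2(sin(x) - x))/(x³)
This is a 0/0 indeterminate form.

Apply L'Hôpital's rule: differentiate numerator and denominator separately.
  f(x) = -2·x + 2·sin(x)   ⇒   f'(x) = 2·cos(x) - 2
  g(x) = x^3   ⇒   g'(x) = 3·x^2
  lim(x→0) f'(x)/g'(x) = lim(x→0) (2·cos(x) - 2)/(3·x^2)
  = -1/3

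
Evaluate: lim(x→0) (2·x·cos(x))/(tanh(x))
This is a 0/0 indeterminate form.

Apply L'Hôpital's rule: differentiate numerator and denominator separately.
  f(x) = 2·x·cos(x)   ⇒   f'(x) = -2·x·sin(x) + 2·cos(x)
  g(x) = tanh(x)   ⇒   g'(x) = 1 - tanh(x)^2
  lim(x→0) f'(x)/g'(x) = lim(x→0) (-2·x·sin(x) + 2·cos(x))/(1 - tanh(x)^2)
  = 2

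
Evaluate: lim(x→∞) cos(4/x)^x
This is an exponential indeterminate form.

For exponential indeterminate forms, take the natural log:
  Let L = lim(x→∞) cos(4/x)^x
  Then ln(L) = lim(x→∞) [exponent × ln(base)]
  Evaluate using L'Hôpital or standard limits, then exponentiate.
  L = 1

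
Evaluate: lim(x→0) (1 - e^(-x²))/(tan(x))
This is a 0/0 indeterminate form.

Apply L'Hôpital's rule: differentiate numerator and denominator separately.
  f(x) = 1 - e^(-x^2)   ⇒   f'(x) = 2·x·e^(-x^2)
  g(x) = tan(x)   ⇒   g'(x) = tan(x)^2 + 1
  lim(x→0) f'(x)/g'(x) = lim(x→0) (2·x·e^(-x^2))/(tan(x)^2 + 1)
  = 0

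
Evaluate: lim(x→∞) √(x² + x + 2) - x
This is an ∞-∞ indeterminate form.

Combine fractions or rationalize to convert ∞-∞ to 0/0 form:
  lim(x→∞) √(x² + x + 2) - x = 1/2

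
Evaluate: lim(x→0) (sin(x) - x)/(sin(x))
This is a 0/0 indeterminate form.

Apply L'Hôpital's rule: differentiate numerator and denominator separately.
  f(x) = -x + sin(x)   ⇒   f'(x) = cos(x) - 1
  g(x) = sin(x)   ⇒   g'(x) = cos(x)
  lim(x→0) f'(x)/g'(x) = lim(x→0) (cos(x) - 1)/(cos(x))
  = 0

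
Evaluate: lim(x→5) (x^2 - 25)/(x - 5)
This is a standard limit.

Factor or rationalize the expression:
  lim(x→5) (x^2 - 25)/(x - 5) = 10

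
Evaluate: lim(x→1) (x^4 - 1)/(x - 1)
This is a standard limit.

Factor or rationalize the expression:
  lim(x→1) (x^4 - 1)/(x - 1) = 4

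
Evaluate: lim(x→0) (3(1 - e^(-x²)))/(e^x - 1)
This is a 0/0 indeterminate form.

Apply L'Hôpital's rule: differentiate numerator and denominator separately.
  f(x) = 3 - 3·e^(-x^2)   ⇒   f'(x) = 6·x·e^(-x^2)
  g(x) = e^(x) - 1   ⇒   g'(x) = e^(x)
  lim(x→0) f'(x)/g'(x) = lim(x→0) (6·x·e^(-x^2))/(e^(x))
  = 0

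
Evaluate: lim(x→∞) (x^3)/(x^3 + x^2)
This is an ∞/∞ indeterminate form.

Apply L'Hôpital's rule: differentiate numerator and denominator separately.
  f(x) = x^3   ⇒   f'(x) = 3·x^2
  g(x) = x^3 + x^2   ⇒   g'(x) = 3·x^2 + 2·x
  lim(x→∞) f'(x)/g'(x) = lim(x→∞) (3·x^2)/(3·x^2 + 2·x)
  = 1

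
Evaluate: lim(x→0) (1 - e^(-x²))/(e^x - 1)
This is a 0/0 indeterminate form.

Apply L'Hôpital's rule: differentiate numerator and denominator separately.
  f(x) = 1 - e^(-x^2)   ⇒   f'(x) = 2·x·e^(-x^2)
  g(x) = e^(x) - 1   ⇒   g'(x) = e^(x)
  lim(x→0) f'(x)/g'(x) = lim(x→0) (2·x·e^(-x^2))/(e^(x))
  = 0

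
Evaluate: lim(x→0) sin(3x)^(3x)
This is an exponential indeterminate form.

For exponential indeterminate forms, take the natural log:
  Let L = lim(x→0) sin(3x)^(3x)
  Then ln(L) = lim(x→0) [exponent × ln(base)]
  Evaluate using L'Hôpital or standard limits, then exponentiate.
  L = 1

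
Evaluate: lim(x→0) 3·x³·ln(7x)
This is a 0·∞ indeterminate form.

Rewrite 0·∞ as a quotient (0/0 or ∞/∞ form), then apply L'Hôpital's rule:
  lim(x→0) 3·x³·ln(7x) = 0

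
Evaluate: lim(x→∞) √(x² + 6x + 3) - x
This is an ∞-∞ indeterminate form.

Combine fractions or rationalize to convert ∞-∞ to 0/0 form:
  lim(x→∞) √(x² + 6x + 3) - x = 3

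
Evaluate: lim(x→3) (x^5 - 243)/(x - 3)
This is a standard limit.

Factor or rationalize the expression:
  lim(x→3) (x^5 - 243)/(x - 3) = 405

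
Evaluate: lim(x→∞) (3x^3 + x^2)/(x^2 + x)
This is an ∞/∞ indeterminate form.

Apply L'Hôpital's rule: differentiate numerator and denominator separately.
  f(x) = 3·x^3 + x^2   ⇒   f'(x) = 9·x^2 + 2·x
  g(x) = x^2 + x   ⇒   g'(x) = 2·x + 1
  lim(x→∞) f'(x)/g'(x) = lim(x→∞) (9·x^2 + 2·x)/(2·x + 1)
  = ∞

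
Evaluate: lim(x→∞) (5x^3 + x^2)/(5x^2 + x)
This is an ∞/∞ indeterminate form.

Apply L'Hôpital's rule: differentiate numerator and denominator separately.
  f(x) = 5·x^3 + x^2   ⇒   f'(x) = 15·x^2 + 2·x
  g(x) = 5·x^2 + x   ⇒   g'(x) = 10·x + 1
  lim(x→∞) f'(x)/g'(x) = lim(x→∞) (15·x^2 + 2·x)/(10·x + 1)
  = ∞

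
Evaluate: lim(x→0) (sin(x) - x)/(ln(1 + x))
This is a 0/0 indeterminate form.

Apply L'Hôpital's rule: differentiate numerator and denominator separately.
  f(x) = -x + sin(x)   ⇒   f'(x) = cos(x) - 1
  g(x) = ln(x + 1)   ⇒   g'(x) = 1/(x + 1)
  lim(x→0) f'(x)/g'(x) = lim(x→0) (cos(x) - 1)/(1/(x + 1))
  = 0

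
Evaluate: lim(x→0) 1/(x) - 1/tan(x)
This is an ∞-∞ indeterminate form.

Combine fractions or rationalize to convert ∞-∞ to 0/0 form:
  lim(x→0) 1/(x) - 1/tan(x) = 0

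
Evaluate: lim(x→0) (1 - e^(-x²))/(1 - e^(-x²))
This is a 0/0 indeterminate form.

Apply L'Hôpital's rule: differentiate numerator and denominator separately.
  f(x) = 1 - e^(-x^2)   ⇒   f'(x) = 2·x·e^(-x^2)
  g(x) = 1 - e^(-x^2)   ⇒   g'(x) = 2·x·e^(-x^2)
  lim(x→0) f'(x)/g'(x) = lim(x→0) (2·x·e^(-x^2))/(2·x·e^(-x^2))
  = 1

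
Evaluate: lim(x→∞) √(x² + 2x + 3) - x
This is an ∞-∞ indeterminate form.

Combine fractions or rationalize to convert ∞-∞ to 0/0 form:
  lim(x→∞) √(x² + 2x + 3) - x = 1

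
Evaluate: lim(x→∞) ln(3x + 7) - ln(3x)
This is an ∞-∞ indeterminate form.

Combine fractions or rationalize to convert ∞-∞ to 0/0 form:
  lim(x→∞) ln(3x + 7) - ln(3x) = 0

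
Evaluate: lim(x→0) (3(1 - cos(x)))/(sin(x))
This is a 0/0 indeterminate form.

Apply L'Hôpital's rule: differentiate numerator and denominator separately.
  f(x) = 3 - 3·cos(x)   ⇒   f'(x) = 3·sin(x)
  g(x) = sin(x)   ⇒   g'(x) = cos(x)
  lim(x→0) f'(x)/g'(x) = lim(x→0) (3·sin(x))/(cos(x))
  = 0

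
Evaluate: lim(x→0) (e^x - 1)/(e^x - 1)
This is a 0/0 indeterminate form.

Apply L'Hôpital's rule: differentiate numerator and denominator separately.
  f(x) = e^(x) - 1   ⇒   f'(x) = e^(x)
  g(x) = e^(x) - 1   ⇒   g'(x) = e^(x)
  lim(x→0) f'(x)/g'(x) = lim(x→0) (e^(x))/(e^(x))
  = 1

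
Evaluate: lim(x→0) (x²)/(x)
This is a 0/0 indeterminate form.

Apply L'Hôpital's rule: differentiate numerator and denominator separately.
  f(x) = x^2   ⇒   f'(x) = 2·x
  g(x) = x   ⇒   g'(x) = 1
  lim(x→0) f'(x)/g'(x) = lim(x→0) (2·x)/(1)
  = 0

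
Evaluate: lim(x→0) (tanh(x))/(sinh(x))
This is a 0/0 indeterminate form.

Apply L'Hôpital's rule: differentiate numerator and denominator separately.
  f(x) = tanh(x)   ⇒   f'(x) = 1 - tanh(x)^2
  g(x) = sinh(x)   ⇒   g'(x) = cosh(x)
  lim(x→0) f'(x)/g'(x) = lim(x→0) (1 - tanh(x)^2)/(cosh(x))
  = 1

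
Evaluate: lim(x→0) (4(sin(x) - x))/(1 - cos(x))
This is a 0/0 indeterminate form.

Apply L'Hôpital's rule: differentiate numerator and denominator separately.
  f(x) = -4·x + 4·sin(x)   ⇒   f'(x) = 4·cos(x) - 4
  g(x) = 1 - cos(x)   ⇒   g'(x) = sin(x)
  lim(x→0) f'(x)/g'(x) = lim(x→0) (4·cos(x) - 4)/(sin(x))
  = 0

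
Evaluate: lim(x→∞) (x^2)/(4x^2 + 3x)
This is an ∞/∞ indeterminate form.

Apply L'Hôpital's rule: differentiate numerator and denominator separately.
  f(x) = x^2   ⇒   f'(x) = 2·x
  g(x) = 4·x^2 + 3·x   ⇒   g'(x) = 8·x + 3
  lim(x→∞) f'(x)/g'(x) = lim(x→∞) (2·x)/(8·x + 3)
  = 1/4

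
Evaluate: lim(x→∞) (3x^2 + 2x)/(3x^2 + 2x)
This is an ∞/∞ indeterminate form.

Apply L'Hôpital's rule: differentiate numerator and denominator separately.
  f(x) = 3·x^2 + 2·x   ⇒   f'(x) = 6·x + 2
  g(x) = 3·x^2 + 2·x   ⇒   g'(x) = 6·x + 2
  lim(x→∞) f'(x)/g'(x) = lim(x→∞) (6·x + 2)/(6·x + 2)
  = 1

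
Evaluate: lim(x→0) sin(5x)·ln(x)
This is a 0·∞ indeterminate form.

Rewrite 0·∞ as a quotient (0/0 or ∞/∞ form), then apply L'Hôpital's rule:
  lim(x→0) sin(5x)·ln(x) = 0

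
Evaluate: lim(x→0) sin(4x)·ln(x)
This is a 0·∞ indeterminate form.

Rewrite 0·∞ as a quotient (0/0 or ∞/∞ form), then apply L'Hôpital's rule:
  lim(x→0) sin(4x)·ln(x) = 0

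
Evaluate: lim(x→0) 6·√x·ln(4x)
This is a 0·∞ indeterminate form.

Rewrite 0·∞ as a quotient (0/0 or ∞/∞ form), then apply L'Hôpital's rule:
  lim(x→0) 6·√x·ln(4x) = 0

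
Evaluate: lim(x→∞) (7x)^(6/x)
This is an exponential indeterminate form.

For exponential indeterminate forms, take the natural log:
  Let L = lim(x→∞) (7x)^(6/x)
  Then ln(L) = lim(x→∞) [exponent × ln(base)]
  Evaluate using L'Hôpital or standard limits, then exponentiate.
  L = 1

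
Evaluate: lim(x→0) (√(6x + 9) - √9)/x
This is a standard limit.

Factor or rationalize the expression:
  lim(x→0) (√(6x + 9) - √9)/x = 1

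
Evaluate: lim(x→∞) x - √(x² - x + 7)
This is an ∞-∞ indeterminate form.

Combine fractions or rationalize to convert ∞-∞ to 0/0 form:
  lim(x→∞) x - √(x² - x + 7) = 1/2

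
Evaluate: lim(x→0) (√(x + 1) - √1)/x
This is a standard limit.

Factor or rationalize the expression:
  lim(x→0) (√(x + 1) - √1)/x = 1/2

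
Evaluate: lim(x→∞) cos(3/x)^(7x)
This is an exponential indeterminate form.

For exponential indeterminate forms, take the natural log:
  Let L = lim(x→∞) cos(3/x)^(7x)
  Then ln(L) = lim(x→∞) [exponent × ln(base)]
  Evaluate using L'Hôpital or standard limits, then exponentiate.
  L = 1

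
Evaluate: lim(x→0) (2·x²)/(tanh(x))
This is a 0/0 indeterminate form.

Apply L'Hôpital's rule: differentiate numerator and denominator separately.
  f(x) = 2·x^2   ⇒   f'(x) = 4·x
  g(x) = tanh(x)   ⇒   g'(x) = 1 - tanh(x)^2
  lim(x→0) f'(x)/g'(x) = lim(x→0) (4·x)/(1 - tanh(x)^2)
  = 0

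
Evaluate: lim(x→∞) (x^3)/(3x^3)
This is an ∞/∞ indeterminate form.

Apply L'Hôpital's rule: differentiate numerator and denominator separately.
  f(x) = x^3   ⇒   f'(x) = 3·x^2
  g(x) = 3·x^3   ⇒   g'(x) = 9·x^2
  lim(x→∞) f'(x)/g'(x) = lim(x→∞) (3·x^2)/(9·x^2)
  = 1/3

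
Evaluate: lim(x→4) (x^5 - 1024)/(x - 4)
This is a standard limit.

Factor or rationalize the expression:
  lim(x→4) (x^5 - 1024)/(x - 4) = 1280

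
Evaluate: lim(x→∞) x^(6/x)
This is an exponential indeterminate form.

For exponential indeterminate forms, take the natural log:
  Let L = lim(x→∞) x^(6/x)
  Then ln(L) = lim(x→∞) [exponent × ln(base)]
  Evaluate using L'Hôpital or standard limits, then exponentiate.
  L = 1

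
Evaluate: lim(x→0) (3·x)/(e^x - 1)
This is a 0/0 indeterminate form.

Apply L'Hôpital's rule: differentiate numerator and denominator separately.
  f(x) = 3·x   ⇒   f'(x) = 3
  g(x) = e^(x) - 1   ⇒   g'(x) = e^(x)
  lim(x→0) f'(x)/g'(x) = lim(x→0) (3)/(e^(x))
  = 3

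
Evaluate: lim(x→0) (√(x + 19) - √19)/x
This is a standard limit.

Factor or rationalize the expression:
  lim(x→0) (√(x + 19) - √19)/x = sqrt(19)/38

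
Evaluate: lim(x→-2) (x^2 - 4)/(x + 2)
This is a standard limit.

Factor or rationalize the expression:
  lim(x→-2) (x^2 - 4)/(x + 2) = -4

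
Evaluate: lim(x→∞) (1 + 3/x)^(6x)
This is an exponential indeterminate form.

For exponential indeterminate forms, take the natural log:
  Let L = lim(x→∞) (1 + 3/x)^(6x)
  Then ln(L) = lim(x→∞) [exponent × ln(base)]
  Evaluate using L'Hôpital or standard limits, then exponentiate.
  L = e^(18)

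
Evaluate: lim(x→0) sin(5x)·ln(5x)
This is a 0·∞ indeterminate form.

Rewrite 0·∞ as a quotient (0/0 or ∞/∞ form), then apply L'Hôpital's rule:
  lim(x→0) sin(5x)·ln(5x) = 0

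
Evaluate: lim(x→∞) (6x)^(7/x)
This is an exponential indeterminate form.

For exponential indeterminate forms, take the natural log:
  Let L = lim(x→∞) (6x)^(7/x)
  Then ln(L) = lim(x→∞) [exponent × ln(base)]
  Evaluate using L'Hôpital or standard limits, then exponentiate.
  L = 1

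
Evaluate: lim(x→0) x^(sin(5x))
This is an exponential indeterminate form.

For exponential indeterminate forms, take the natural log:
  Let L = lim(x→0) x^(sin(5x))
  Then ln(L) = lim(x→0) [exponent × ln(base)]
  Evaluate using L'Hôpital or standard limits, then exponentiate.
  L = 1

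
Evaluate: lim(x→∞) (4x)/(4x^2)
This is an ∞/∞ indeterminate form.

Apply L'Hôpital's rule: differentiate numerator and denominator separately.
  f(x) = 4·x   ⇒   f'(x) = 4
  g(x) = 4·x^2   ⇒   g'(x) = 8·x
  lim(x→∞) f'(x)/g'(x) = lim(x→∞) (4)/(8·x)
  = 0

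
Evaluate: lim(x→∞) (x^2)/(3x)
This is an ∞/∞ indeterminate form.

Apply L'Hôpital's rule: differentiate numerator and denominator separately.
  f(x) = x^2   ⇒   f'(x) = 2·x
  g(x) = 3·x   ⇒   g'(x) = 3
  lim(x→∞) f'(x)/g'(x) = lim(x→∞) (2·x)/(3)
  = ∞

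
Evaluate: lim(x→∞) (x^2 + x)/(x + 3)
This is an ∞/∞ indeterminate form.

Apply L'Hôpital's rule: differentiate numerator and denominator separately.
  f(x) = x^2 + x   ⇒   f'(x) = 2·x + 1
  g(x) = x + 3   ⇒   g'(x) = 1
  lim(x→∞) f'(x)/g'(x) = lim(x→∞) (2·x + 1)/(1)
  = ∞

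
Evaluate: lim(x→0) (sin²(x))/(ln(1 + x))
This is a 0/0 indeterminate form.

Apply L'Hôpital's rule: differentiate numerator and denominator separately.
  f(x) = sin(x)^2   ⇒   f'(x) = 2·sin(x)·cos(x)
  g(x) = ln(x + 1)   ⇒   g'(x) = 1/(x + 1)
  lim(x→0) f'(x)/g'(x) = lim(x→0) (2·sin(x)·cos(x))/(1/(x + 1))
  = 0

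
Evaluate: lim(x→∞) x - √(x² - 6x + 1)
This is an ∞-∞ indeterminate form.

Combine fractions or rationalize to convert ∞-∞ to 0/0 form:
  lim(x→∞) x - √(x² - 6x + 1) = 3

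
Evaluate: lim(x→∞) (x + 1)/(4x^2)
This is an ∞/∞ indeterminate form.

Apply L'Hôpital's rule: differentiate numerator and denominator separately.
  f(x) = x + 1   ⇒   f'(x) = 1
  g(x) = 4·x^2   ⇒   g'(x) = 8·x
  lim(x→∞) f'(x)/g'(x) = lim(x→∞) (1)/(8·x)
  = 0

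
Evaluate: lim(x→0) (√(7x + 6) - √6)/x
This is a standard limit.

Factor or rationalize the expression:
  lim(x→0) (√(7x + 6) - √6)/x = 7·sqrt(6)/12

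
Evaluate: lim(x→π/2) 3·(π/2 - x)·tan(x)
This is a 0·∞ indeterminate form.

Rewrite 0·∞ as a quotient (0/0 or ∞/∞ form), then apply L'Hôpital's rule:
  lim(x→π/2) 3·(π/2 - x)·tan(x) = 3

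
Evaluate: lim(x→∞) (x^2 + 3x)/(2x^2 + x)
This is an ∞/∞ indeterminate form.

Apply L'Hôpital's rule: differentiate numerator and denominator separately.
  f(x) = x^2 + 3·x   ⇒   f'(x) = 2·x + 3
  g(x) = 2·x^2 + x   ⇒   g'(x) = 4·x + 1
  lim(x→∞) f'(x)/g'(x) = lim(x→∞) (2·x + 3)/(4·x + 1)
  = 1/2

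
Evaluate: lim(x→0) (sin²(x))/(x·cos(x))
This is a 0/0 indeterminate form.

Apply L'Hôpital's rule: differentiate numerator and denominator separately.
  f(x) = sin(x)^2   ⇒   f'(x) = 2·sin(x)·cos(x)
  g(x) = x·cos(x)   ⇒   g'(x) = -x·sin(x) + cos(x)
  lim(x→0) f'(x)/g'(x) = lim(x→0) (2·sin(x)·cos(x))/(-x·sin(x) + cos(x))
  = 0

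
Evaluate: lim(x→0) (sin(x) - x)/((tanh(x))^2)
This is a 0/0 indeterminate form.

Apply L'Hôpital's rule: differentiate numerator and denominator separately.
  f(x) = -x + sin(x)   ⇒   f'(x) = cos(x) - 1
  g(x) = tanh(x)^2   ⇒   g'(x) = (2 - 2·tanh(x)^2)·tanh(x)
  lim(x→0) f'(x)/g'(x) = lim(x→0) (cos(x) - 1)/((2 - 2·tanh(x)^2)·tanh(x))
  = 0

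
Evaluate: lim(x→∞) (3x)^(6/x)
This is an exponential indeterminate form.

For exponential indeterminate forms, take the natural log:
  Let L = lim(x→∞) (3x)^(6/x)
  Then ln(L) = lim(x→∞) [exponent × ln(base)]
  Evaluate using L'Hôpital or standard limits, then exponentiate.
  L = 1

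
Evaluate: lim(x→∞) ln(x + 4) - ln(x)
This is an ∞-∞ indeterminate form.

Combine fractions or rationalize to convert ∞-∞ to 0/0 form:
  lim(x→∞) ln(x + 4) - ln(x) = 0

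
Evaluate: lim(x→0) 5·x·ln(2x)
This is a 0·∞ indeterminate form.

Rewrite 0·∞ as a quotient (0/0 or ∞/∞ form), then apply L'Hôpital's rule:
  lim(x→0) 5·x·ln(2x) = 0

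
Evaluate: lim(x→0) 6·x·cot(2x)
This is a 0·∞ indeterminate form.

Rewrite 0·∞ as a quotient (0/0 or ∞/∞ form), then apply L'Hôpital's rule:
  lim(x→0) 6·x·cot(2x) = 3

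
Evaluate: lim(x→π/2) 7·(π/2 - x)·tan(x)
This is a 0·∞ indeterminate form.

Rewrite 0·∞ as a quotient (0/0 or ∞/∞ form), then apply L'Hôpital's rule:
  lim(x→π/2) 7·(π/2 - x)·tan(x) = 7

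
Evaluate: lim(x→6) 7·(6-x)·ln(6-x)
This is a 0·∞ indeterminate form.

Rewrite 0·∞ as a quotient (0/0 or ∞/∞ form), then apply L'Hôpital's rule:
  lim(x→6) 7·(6-x)·ln(6-x) = 0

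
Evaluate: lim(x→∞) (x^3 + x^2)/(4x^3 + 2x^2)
This is an ∞/∞ indeterminate form.

Apply L'Hôpital's rule: differentiate numerator and denominator separately.
  f(x) = x^3 + x^2   ⇒   f'(x) = 3·x^2 + 2·x
  g(x) = 4·x^3 + 2·x^2   ⇒   g'(x) = 12·x^2 + 4·x
  lim(x→∞) f'(x)/g'(x) = lim(x→∞) (3·x^2 + 2·x)/(12·x^2 + 4·x)
  = 1/4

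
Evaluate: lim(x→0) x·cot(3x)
This is a 0·∞ indeterminate form.

Rewrite 0·∞ as a quotient (0/0 or ∞/∞ form), then apply L'Hôpital's rule:
  lim(x→0) x·cot(3x) = 1/3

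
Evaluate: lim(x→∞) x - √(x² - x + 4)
This is an ∞-∞ indeterminate form.

Combine fractions or rationalize to convert ∞-∞ to 0/0 form:
  lim(x→∞) x - √(x² - x + 4) = 1/2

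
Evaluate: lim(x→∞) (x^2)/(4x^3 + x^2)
This is an ∞/∞ indeterminate form.

Apply L'Hôpital's rule: differentiate numerator and denominator separately.
  f(x) = x^2   ⇒   f'(x) = 2·x
  g(x) = 4·x^3 + x^2   ⇒   g'(x) = 12·x^2 + 2·x
  lim(x→∞) f'(x)/g'(x) = lim(x→∞) (2·x)/(12·x^2 + 2·x)
  = 0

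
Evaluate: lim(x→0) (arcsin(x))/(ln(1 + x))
This is a 0/0 indeterminate form.

Apply L'Hôpital's rule: differentiate numerator and denominator separately.
  f(x) = asin(x)   ⇒   f'(x) = 1/sqrt(1 - x^2)
  g(x) = ln(x + 1)   ⇒   g'(x) = 1/(x + 1)
  lim(x→0) f'(x)/g'(x) = lim(x→0) (1/sqrt(1 - x^2))/(1/(x + 1))
  = 1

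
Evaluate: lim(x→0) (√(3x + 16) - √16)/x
This is a standard limit.

Factor or rationalize the expression:
  lim(x→0) (√(3x + 16) - √16)/x = 3/8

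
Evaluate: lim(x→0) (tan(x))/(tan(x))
This is a 0/0 indeterminate form.

Apply L'Hôpital's rule: differentiate numerator and denominator separately.
  f(x) = tan(x)   ⇒   f'(x) = tan(x)^2 + 1
  g(x) = tan(x)   ⇒   g'(x) = tan(x)^2 + 1
  lim(x→0) f'(x)/g'(x) = lim(x→0) (tan(x)^2 + 1)/(tan(x)^2 + 1)
  = 1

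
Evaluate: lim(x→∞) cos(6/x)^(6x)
This is an exponential indeterminate form.

For exponential indeterminate forms, take the natural log:
  Let L = lim(x→∞) cos(6/x)^(6x)
  Then ln(L) = lim(x→∞) [exponent × ln(base)]
  Evaluate using L'Hôpital or standard limits, then exponentiate.
  L = 1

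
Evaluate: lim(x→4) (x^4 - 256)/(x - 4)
This is a standard limit.

Factor or rationalize the expression:
  lim(x→4) (x^4 - 256)/(x - 4) = 256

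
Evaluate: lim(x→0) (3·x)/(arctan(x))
This is a 0/0 indeterminate form.

Apply L'Hôpital's rule: differentiate numerator and denominator separately.
  f(x) = 3·x   ⇒   f'(x) = 3
  g(x) = atan(x)   ⇒   g'(x) = 1/(x^2 + 1)
  lim(x→0) f'(x)/g'(x) = lim(x→0) (3)/(1/(x^2 + 1))
  = 3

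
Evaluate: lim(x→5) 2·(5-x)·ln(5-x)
This is a 0·∞ indeterminate form.

Rewrite 0·∞ as a quotient (0/0 or ∞/∞ form), then apply L'Hôpital's rule:
  lim(x→5) 2·(5-x)·ln(5-x) = 0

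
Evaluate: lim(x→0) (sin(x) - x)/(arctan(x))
This is a 0/0 indeterminate form.

Apply L'Hôpital's rule: differentiate numerator and denominator separately.
  f(x) = -x + sin(x)   ⇒   f'(x) = cos(x) - 1
  g(x) = atan(x)   ⇒   g'(x) = 1/(x^2 + 1)
  lim(x→0) f'(x)/g'(x) = lim(x→0) (cos(x) - 1)/(1/(x^2 + 1))
  = 0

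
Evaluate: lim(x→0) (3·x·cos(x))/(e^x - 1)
This is a 0/0 indeterminate form.

Apply L'Hôpital's rule: differentiate numerator and denominator separately.
  f(x) = 3·x·cos(x)   ⇒   f'(x) = -3·x·sin(x) + 3·cos(x)
  g(x) = e^(x) - 1   ⇒   g'(x) = e^(x)
  lim(x→0) f'(x)/g'(x) = lim(x→0) (-3·x·sin(x) + 3·cos(x))/(e^(x))
  = 3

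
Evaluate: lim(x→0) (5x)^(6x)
This is an exponential indeterminate form.

For exponential indeterminate forms, take the natural log:
  Let L = lim(x→0) (5x)^(6x)
  Then ln(L) = lim(x→0) [exponent × ln(base)]
  Evaluate using L'Hôpital or standard limits, then exponentiate.
  L = 1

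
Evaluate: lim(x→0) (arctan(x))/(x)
This is a 0/0 indeterminate form.

Apply L'Hôpital's rule: differentiate numerator and denominator separately.
  f(x) = atan(x)   ⇒   f'(x) = 1/(x^2 + 1)
  g(x) = x   ⇒   g'(x) = 1
  lim(x→0) f'(x)/g'(x) = lim(x→0) (1/(x^2 + 1))/(1)
  = 1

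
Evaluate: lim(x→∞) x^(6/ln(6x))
This is an exponential indeterminate form.

For exponential indeterminate forms, take the natural log:
  Let L = lim(x→∞) x^(6/ln(6x))
  Then ln(L) = lim(x→∞) [exponent × ln(base)]
  Evaluate using L'Hôpital or standard limits, then exponentiate.
  L = e^(6)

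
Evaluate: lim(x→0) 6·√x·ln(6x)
This is a 0·∞ indeterminate form.

Rewrite 0·∞ as a quotient (0/0 or ∞/∞ form), then apply L'Hôpital's rule:
  lim(x→0) 6·√x·ln(6x) = 0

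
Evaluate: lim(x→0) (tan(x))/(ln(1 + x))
This is a 0/0 indeterminate form.

Apply L'Hôpital's rule: differentiate numerator and denominator separately.
  f(x) = tan(x)   ⇒   f'(x) = tan(x)^2 + 1
  g(x) = ln(x + 1)   ⇒   g'(x) = 1/(x + 1)
  lim(x→0) f'(x)/g'(x) = lim(x→0) (tan(x)^2 + 1)/(1/(x + 1))
  = 1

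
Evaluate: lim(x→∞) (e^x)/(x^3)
This is an ∞/∞ indeterminate form.

Apply L'Hôpital's rule: differentiate numerator and denominator separately.
  f(x) = e^(x)   ⇒   f'(x) = e^(x)
  g(x) = x^3   ⇒   g'(x) = 3·x^2
  lim(x→∞) f'(x)/g'(x) = lim(x→∞) (e^(x))/(3·x^2)
  = ∞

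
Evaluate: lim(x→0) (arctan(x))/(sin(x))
This is a 0/0 indeterminate form.

Apply L'Hôpital's rule: differentiate numerator and denominator separately.
  f(x) = atan(x)   ⇒   f'(x) = 1/(x^2 + 1)
  g(x) = sin(x)   ⇒   g'(x) = cos(x)
  lim(x→0) f'(x)/g'(x) = lim(x→0) (1/(x^2 + 1))/(cos(x))
  = 1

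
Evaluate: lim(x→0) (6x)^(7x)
This is an exponential indeterminate form.

For exponential indeterminate forms, take the natural log:
  Let L = lim(x→0) (6x)^(7x)
  Then ln(L) = lim(x→0) [exponent × ln(base)]
  Evaluate using L'Hôpital or standard limits, then exponentiate.
  L = 1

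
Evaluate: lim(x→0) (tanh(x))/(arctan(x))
This is a 0/0 indeterminate form.

Apply L'Hôpital's rule: differentiate numerator and denominator separately.
  f(x) = tanh(x)   ⇒   f'(x) = 1 - tanh(x)^2
  g(x) = atan(x)   ⇒   g'(x) = 1/(x^2 + 1)
  lim(x→0) f'(x)/g'(x) = lim(x→0) (1 - tanh(x)^2)/(1/(x^2 + 1))
  = 1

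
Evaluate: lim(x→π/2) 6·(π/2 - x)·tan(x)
This is a 0·∞ indeterminate form.

Rewrite 0·∞ as a quotient (0/0 or ∞/∞ form), then apply L'Hôpital's rule:
  lim(x→π/2) 6·(π/2 - x)·tan(x) = 6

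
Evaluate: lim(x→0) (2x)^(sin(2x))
This is an exponential indeterminate form.

For exponential indeterminate forms, take the natural log:
  Let L = lim(x→0) (2x)^(sin(2x))
  Then ln(L) = lim(x→0) [exponent × ln(base)]
  Evaluate using L'Hôpital or standard limits, then exponentiate.
  L = 1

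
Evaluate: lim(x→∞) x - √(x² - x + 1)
This is an ∞-∞ indeterminate form.

Combine fractions or rationalize to convert ∞-∞ to 0/0 form:
  lim(x→∞) x - √(x² - x + 1) = 1/2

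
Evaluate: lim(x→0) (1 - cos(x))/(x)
This is a 0/0 indeterminate form.

Apply L'Hôpital's rule: differentiate numerator and denominator separately.
  f(x) = 1 - cos(x)   ⇒   f'(x) = sin(x)
  g(x) = x   ⇒   g'(x) = 1
  lim(x→0) f'(x)/g'(x) = lim(x→0) (sin(x))/(1)
  = 0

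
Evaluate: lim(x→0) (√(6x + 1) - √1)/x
This is a standard limit.

Factor or rationalize the expression:
  lim(x→0) (√(6x + 1) - √1)/x = 3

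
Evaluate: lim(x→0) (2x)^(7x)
This is an exponential indeterminate form.

For exponential indeterminate forms, take the natural log:
  Let L = lim(x→0) (2x)^(7x)
  Then ln(L) = lim(x→0) [exponent × ln(base)]
  Evaluate using L'Hôpital or standard limits, then exponentiate.
  L = 1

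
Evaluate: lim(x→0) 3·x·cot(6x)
This is a 0·∞ indeterminate form.

Rewrite 0·∞ as a quotient (0/0 or ∞/∞ form), then apply L'Hôpital's rule:
  lim(x→0) 3·x·cot(6x) = 1/2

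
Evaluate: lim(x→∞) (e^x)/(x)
This is an ∞/∞ indeterminate form.

Apply L'Hôpital's rule: differentiate numerator and denominator separately.
  f(x) = e^(x)   ⇒   f'(x) = e^(x)
  g(x) = x   ⇒   g'(x) = 1
  lim(x→∞) f'(x)/g'(x) = lim(x→∞) (e^(x))/(1)
  = ∞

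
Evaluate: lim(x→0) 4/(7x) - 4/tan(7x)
This is an ∞-∞ indeterminate form.

Combine fractions or rationalize to convert ∞-∞ to 0/0 form:
  lim(x→0) 4/(7x) - 4/tan(7x) = 0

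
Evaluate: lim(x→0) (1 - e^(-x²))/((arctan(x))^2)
This is a 0/0 indeterminate form.

Apply L'Hôpital's rule: differentiate numerator and denominator separately.
  f(x) = 1 - e^(-x^2)   ⇒   f'(x) = 2·x·e^(-x^2)
  g(x) = atan(x)^2   ⇒   g'(x) = 2·atan(x)/(x^2 + 1)
  lim(x→0) f'(x)/g'(x) = lim(x→0) (2·x·e^(-x^2))/(2·atan(x)/(x^2 + 1))
  = 1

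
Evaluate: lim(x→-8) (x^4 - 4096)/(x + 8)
This is a standard limit.

Factor or rationalize the expression:
  lim(x→-8) (x^4 - 4096)/(x + 8) = -2048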